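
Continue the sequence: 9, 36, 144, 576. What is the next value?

Ratios: 36 / 9 = 4.0
This is a geometric sequence with common ratio r = 4.
Next term = 576 * 4 = 2304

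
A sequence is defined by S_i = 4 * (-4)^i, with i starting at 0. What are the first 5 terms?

This is a geometric sequence.
i=0: S_0 = 4 * (-4)^0 = 4
i=1: S_1 = 4 * (-4)^1 = -16
i=2: S_2 = 4 * (-4)^2 = 64
i=3: S_3 = 4 * (-4)^3 = -256
i=4: S_4 = 4 * (-4)^4 = 1024
The first 5 terms are: [4, -16, 64, -256, 1024]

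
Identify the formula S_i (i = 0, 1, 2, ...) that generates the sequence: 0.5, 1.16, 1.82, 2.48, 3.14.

Check differences: 1.16 - 0.5 = 0.66
1.82 - 1.16 = 0.66
Common difference d = 0.66.
First term a = 0.5.
Formula: S_i = 0.50 + 0.66*i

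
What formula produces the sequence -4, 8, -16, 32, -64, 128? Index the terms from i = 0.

Check ratios: 8 / -4 = -2.0
Common ratio r = -2.
First term a = -4.
Formula: S_i = -4 * (-2)^i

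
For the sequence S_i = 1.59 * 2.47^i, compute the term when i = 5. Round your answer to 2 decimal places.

S_5 = 1.59 * 2.47^5 ≈ 1.59 * 91.9358 ≈ 146.18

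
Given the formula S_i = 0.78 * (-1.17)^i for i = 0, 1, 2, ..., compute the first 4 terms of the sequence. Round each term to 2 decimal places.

This is a geometric sequence.
i=0: S_0 = 0.78 * (-1.17)^0 = 0.78
i=1: S_1 = 0.78 * (-1.17)^1 ≈ -0.91
i=2: S_2 = 0.78 * (-1.17)^2 ≈ 1.07
i=3: S_3 = 0.78 * (-1.17)^3 ≈ -1.25
The first 4 terms are: [0.78, -0.91, 1.07, -1.25]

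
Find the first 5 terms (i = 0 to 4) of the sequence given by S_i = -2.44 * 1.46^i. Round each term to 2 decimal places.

This is a geometric sequence.
i=0: S_0 = -2.44 * 1.46^0 = -2.44
i=1: S_1 = -2.44 * 1.46^1 ≈ -3.56
i=2: S_2 = -2.44 * 1.46^2 ≈ -5.2
i=3: S_3 = -2.44 * 1.46^3 ≈ -7.59
i=4: S_4 = -2.44 * 1.46^4 ≈ -11.09
The first 5 terms are: [-2.44, -3.56, -5.2, -7.59, -11.09]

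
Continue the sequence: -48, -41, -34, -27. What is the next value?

Differences: -41 - -48 = 7
This is an arithmetic sequence with common difference d = 7.
Next term = -27 + 7 = -20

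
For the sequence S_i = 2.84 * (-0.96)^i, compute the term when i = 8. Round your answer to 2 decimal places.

S_8 = 2.84 * (-0.96)^8 ≈ 2.84 * 0.7214 ≈ 2.05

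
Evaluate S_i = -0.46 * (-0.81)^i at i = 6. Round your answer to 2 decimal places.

S_6 = -0.46 * (-0.81)^6 ≈ -0.46 * 0.2824 ≈ -0.13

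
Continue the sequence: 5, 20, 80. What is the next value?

Ratios: 20 / 5 = 4.0
This is a geometric sequence with common ratio r = 4.
Next term = 80 * 4 = 320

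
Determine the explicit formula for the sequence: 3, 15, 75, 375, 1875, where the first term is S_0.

Check ratios: 15 / 3 = 5.0
Common ratio r = 5.
First term a = 3.
Formula: S_i = 3 * 5^i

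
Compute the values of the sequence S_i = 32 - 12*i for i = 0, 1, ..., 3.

This is an arithmetic sequence.
i=0: S_0 = 32 + -12*0 = 32
i=1: S_1 = 32 + -12*1 = 20
i=2: S_2 = 32 + -12*2 = 8
i=3: S_3 = 32 + -12*3 = -4
The first 4 terms are: [32, 20, 8, -4]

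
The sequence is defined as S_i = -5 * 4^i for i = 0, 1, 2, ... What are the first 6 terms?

This is a geometric sequence.
i=0: S_0 = -5 * 4^0 = -5
i=1: S_1 = -5 * 4^1 = -20
i=2: S_2 = -5 * 4^2 = -80
i=3: S_3 = -5 * 4^3 = -320
i=4: S_4 = -5 * 4^4 = -1280
i=5: S_5 = -5 * 4^5 = -5120
The first 6 terms are: [-5, -20, -80, -320, -1280, -5120]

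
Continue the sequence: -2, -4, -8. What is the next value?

Ratios: -4 / -2 = 2.0
This is a geometric sequence with common ratio r = 2.
Next term = -8 * 2 = -16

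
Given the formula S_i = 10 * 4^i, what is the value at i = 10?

S_10 = 10 * 4^10 = 10 * 1048576 = 10485760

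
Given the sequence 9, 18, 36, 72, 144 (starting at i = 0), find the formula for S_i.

Check ratios: 18 / 9 = 2.0
Common ratio r = 2.
First term a = 9.
Formula: S_i = 9 * 2^i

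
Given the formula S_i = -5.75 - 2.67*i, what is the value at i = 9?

S_9 = -5.75 + -2.67*9 = -5.75 + -24.03 = -29.78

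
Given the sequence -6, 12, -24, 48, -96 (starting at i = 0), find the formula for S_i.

Check ratios: 12 / -6 = -2.0
Common ratio r = -2.
First term a = -6.
Formula: S_i = -6 * (-2)^i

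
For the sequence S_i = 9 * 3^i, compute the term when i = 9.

S_9 = 9 * 3^9 = 9 * 19683 = 177147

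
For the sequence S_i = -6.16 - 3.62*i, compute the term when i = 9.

S_9 = -6.16 + -3.62*9 = -6.16 + -32.58 = -38.74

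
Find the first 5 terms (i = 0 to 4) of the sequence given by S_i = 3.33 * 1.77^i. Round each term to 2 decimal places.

This is a geometric sequence.
i=0: S_0 = 3.33 * 1.77^0 = 3.33
i=1: S_1 = 3.33 * 1.77^1 ≈ 5.89
i=2: S_2 = 3.33 * 1.77^2 ≈ 10.43
i=3: S_3 = 3.33 * 1.77^3 ≈ 18.47
i=4: S_4 = 3.33 * 1.77^4 ≈ 32.68
The first 5 terms are: [3.33, 5.89, 10.43, 18.47, 32.68]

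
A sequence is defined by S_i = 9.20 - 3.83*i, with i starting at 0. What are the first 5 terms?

This is an arithmetic sequence.
i=0: S_0 = 9.2 + -3.83*0 = 9.2
i=1: S_1 = 9.2 + -3.83*1 = 5.37
i=2: S_2 = 9.2 + -3.83*2 = 1.54
i=3: S_3 = 9.2 + -3.83*3 = -2.29
i=4: S_4 = 9.2 + -3.83*4 = -6.12
The first 5 terms are: [9.2, 5.37, 1.54, -2.29, -6.12]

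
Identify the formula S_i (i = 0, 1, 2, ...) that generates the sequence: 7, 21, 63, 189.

Check ratios: 21 / 7 = 3.0
Common ratio r = 3.
First term a = 7.
Formula: S_i = 7 * 3^i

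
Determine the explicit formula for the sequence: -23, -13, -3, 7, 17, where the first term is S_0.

Check differences: -13 - -23 = 10
-3 - -13 = 10
Common difference d = 10.
First term a = -23.
Formula: S_i = -23 + 10*i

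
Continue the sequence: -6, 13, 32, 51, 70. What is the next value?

Differences: 13 - -6 = 19
This is an arithmetic sequence with common difference d = 19.
Next term = 70 + 19 = 89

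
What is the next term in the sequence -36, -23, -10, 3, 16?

Differences: -23 - -36 = 13
This is an arithmetic sequence with common difference d = 13.
Next term = 16 + 13 = 29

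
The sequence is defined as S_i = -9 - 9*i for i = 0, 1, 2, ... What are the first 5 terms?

This is an arithmetic sequence.
i=0: S_0 = -9 + -9*0 = -9
i=1: S_1 = -9 + -9*1 = -18
i=2: S_2 = -9 + -9*2 = -27
i=3: S_3 = -9 + -9*3 = -36
i=4: S_4 = -9 + -9*4 = -45
The first 5 terms are: [-9, -18, -27, -36, -45]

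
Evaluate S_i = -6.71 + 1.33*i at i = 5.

S_5 = -6.71 + 1.33*5 = -6.71 + 6.65 = -0.06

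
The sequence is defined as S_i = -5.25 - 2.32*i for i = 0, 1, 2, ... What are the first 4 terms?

This is an arithmetic sequence.
i=0: S_0 = -5.25 + -2.32*0 = -5.25
i=1: S_1 = -5.25 + -2.32*1 = -7.57
i=2: S_2 = -5.25 + -2.32*2 = -9.89
i=3: S_3 = -5.25 + -2.32*3 = -12.21
The first 4 terms are: [-5.25, -7.57, -9.89, -12.21]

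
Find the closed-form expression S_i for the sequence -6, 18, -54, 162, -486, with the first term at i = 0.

Check ratios: 18 / -6 = -3.0
Common ratio r = -3.
First term a = -6.
Formula: S_i = -6 * (-3)^i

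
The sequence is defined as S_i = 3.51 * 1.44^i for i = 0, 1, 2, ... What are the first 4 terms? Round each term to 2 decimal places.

This is a geometric sequence.
i=0: S_0 = 3.51 * 1.44^0 = 3.51
i=1: S_1 = 3.51 * 1.44^1 ≈ 5.05
i=2: S_2 = 3.51 * 1.44^2 ≈ 7.28
i=3: S_3 = 3.51 * 1.44^3 ≈ 10.48
The first 4 terms are: [3.51, 5.05, 7.28, 10.48]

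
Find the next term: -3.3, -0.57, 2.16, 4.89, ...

Differences: -0.57 - -3.3 = 2.73
This is an arithmetic sequence with common difference d = 2.73.
Next term = 4.89 + 2.73 = 7.62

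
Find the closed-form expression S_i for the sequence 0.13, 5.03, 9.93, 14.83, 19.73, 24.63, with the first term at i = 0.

Check differences: 5.03 - 0.13 = 4.9
9.93 - 5.03 = 4.9
Common difference d = 4.9.
First term a = 0.13.
Formula: S_i = 0.13 + 4.90*i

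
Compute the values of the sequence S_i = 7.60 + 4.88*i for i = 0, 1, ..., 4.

This is an arithmetic sequence.
i=0: S_0 = 7.6 + 4.88*0 = 7.6
i=1: S_1 = 7.6 + 4.88*1 = 12.48
i=2: S_2 = 7.6 + 4.88*2 = 17.36
i=3: S_3 = 7.6 + 4.88*3 = 22.24
i=4: S_4 = 7.6 + 4.88*4 = 27.12
The first 5 terms are: [7.6, 12.48, 17.36, 22.24, 27.12]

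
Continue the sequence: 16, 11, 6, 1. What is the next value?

Differences: 11 - 16 = -5
This is an arithmetic sequence with common difference d = -5.
Next term = 1 + -5 = -4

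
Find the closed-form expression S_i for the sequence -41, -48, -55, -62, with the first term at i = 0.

Check differences: -48 - -41 = -7
-55 - -48 = -7
Common difference d = -7.
First term a = -41.
Formula: S_i = -41 - 7*i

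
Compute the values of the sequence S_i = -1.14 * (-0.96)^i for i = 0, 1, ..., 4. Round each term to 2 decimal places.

This is a geometric sequence.
i=0: S_0 = -1.14 * (-0.96)^0 = -1.14
i=1: S_1 = -1.14 * (-0.96)^1 ≈ 1.09
i=2: S_2 = -1.14 * (-0.96)^2 ≈ -1.05
i=3: S_3 = -1.14 * (-0.96)^3 ≈ 1.01
i=4: S_4 = -1.14 * (-0.96)^4 ≈ -0.97
The first 5 terms are: [-1.14, 1.09, -1.05, 1.01, -0.97]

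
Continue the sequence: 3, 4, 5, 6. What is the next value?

Differences: 4 - 3 = 1
This is an arithmetic sequence with common difference d = 1.
Next term = 6 + 1 = 7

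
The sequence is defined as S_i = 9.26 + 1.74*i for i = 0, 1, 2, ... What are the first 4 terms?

This is an arithmetic sequence.
i=0: S_0 = 9.26 + 1.74*0 = 9.26
i=1: S_1 = 9.26 + 1.74*1 = 11.0
i=2: S_2 = 9.26 + 1.74*2 = 12.74
i=3: S_3 = 9.26 + 1.74*3 = 14.48
The first 4 terms are: [9.26, 11.0, 12.74, 14.48]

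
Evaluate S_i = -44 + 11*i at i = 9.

S_9 = -44 + 11*9 = -44 + 99 = 55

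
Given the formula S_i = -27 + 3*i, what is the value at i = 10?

S_10 = -27 + 3*10 = -27 + 30 = 3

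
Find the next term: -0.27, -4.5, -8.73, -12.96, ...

Differences: -4.5 - -0.27 = -4.23
This is an arithmetic sequence with common difference d = -4.23.
Next term = -12.96 + -4.23 = -17.19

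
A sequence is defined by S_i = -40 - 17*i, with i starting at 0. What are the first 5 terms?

This is an arithmetic sequence.
i=0: S_0 = -40 + -17*0 = -40
i=1: S_1 = -40 + -17*1 = -57
i=2: S_2 = -40 + -17*2 = -74
i=3: S_3 = -40 + -17*3 = -91
i=4: S_4 = -40 + -17*4 = -108
The first 5 terms are: [-40, -57, -74, -91, -108]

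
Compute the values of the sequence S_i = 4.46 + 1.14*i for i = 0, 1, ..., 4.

This is an arithmetic sequence.
i=0: S_0 = 4.46 + 1.14*0 = 4.46
i=1: S_1 = 4.46 + 1.14*1 = 5.6
i=2: S_2 = 4.46 + 1.14*2 = 6.74
i=3: S_3 = 4.46 + 1.14*3 = 7.88
i=4: S_4 = 4.46 + 1.14*4 = 9.02
The first 5 terms are: [4.46, 5.6, 6.74, 7.88, 9.02]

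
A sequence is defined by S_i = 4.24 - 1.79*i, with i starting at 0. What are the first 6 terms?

This is an arithmetic sequence.
i=0: S_0 = 4.24 + -1.79*0 = 4.24
i=1: S_1 = 4.24 + -1.79*1 = 2.45
i=2: S_2 = 4.24 + -1.79*2 = 0.66
i=3: S_3 = 4.24 + -1.79*3 = -1.13
i=4: S_4 = 4.24 + -1.79*4 = -2.92
i=5: S_5 = 4.24 + -1.79*5 = -4.71
The first 6 terms are: [4.24, 2.45, 0.66, -1.13, -2.92, -4.71]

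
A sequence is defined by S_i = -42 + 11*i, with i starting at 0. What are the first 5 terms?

This is an arithmetic sequence.
i=0: S_0 = -42 + 11*0 = -42
i=1: S_1 = -42 + 11*1 = -31
i=2: S_2 = -42 + 11*2 = -20
i=3: S_3 = -42 + 11*3 = -9
i=4: S_4 = -42 + 11*4 = 2
The first 5 terms are: [-42, -31, -20, -9, 2]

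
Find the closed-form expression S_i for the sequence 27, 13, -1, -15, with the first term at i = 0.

Check differences: 13 - 27 = -14
-1 - 13 = -14
Common difference d = -14.
First term a = 27.
Formula: S_i = 27 - 14*i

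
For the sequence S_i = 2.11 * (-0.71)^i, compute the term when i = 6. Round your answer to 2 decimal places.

S_6 = 2.11 * (-0.71)^6 ≈ 2.11 * 0.1281 ≈ 0.27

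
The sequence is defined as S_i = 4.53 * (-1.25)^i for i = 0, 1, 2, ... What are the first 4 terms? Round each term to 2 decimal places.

This is a geometric sequence.
i=0: S_0 = 4.53 * (-1.25)^0 = 4.53
i=1: S_1 = 4.53 * (-1.25)^1 ≈ -5.66
i=2: S_2 = 4.53 * (-1.25)^2 ≈ 7.08
i=3: S_3 = 4.53 * (-1.25)^3 ≈ -8.85
The first 4 terms are: [4.53, -5.66, 7.08, -8.85]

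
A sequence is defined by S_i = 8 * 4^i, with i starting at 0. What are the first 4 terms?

This is a geometric sequence.
i=0: S_0 = 8 * 4^0 = 8
i=1: S_1 = 8 * 4^1 = 32
i=2: S_2 = 8 * 4^2 = 128
i=3: S_3 = 8 * 4^3 = 512
The first 4 terms are: [8, 32, 128, 512]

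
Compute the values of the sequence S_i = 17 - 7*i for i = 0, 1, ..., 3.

This is an arithmetic sequence.
i=0: S_0 = 17 + -7*0 = 17
i=1: S_1 = 17 + -7*1 = 10
i=2: S_2 = 17 + -7*2 = 3
i=3: S_3 = 17 + -7*3 = -4
The first 4 terms are: [17, 10, 3, -4]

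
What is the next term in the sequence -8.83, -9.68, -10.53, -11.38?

Differences: -9.68 - -8.83 = -0.85
This is an arithmetic sequence with common difference d = -0.85.
Next term = -11.38 + -0.85 = -12.23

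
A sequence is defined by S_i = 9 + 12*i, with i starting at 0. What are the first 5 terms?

This is an arithmetic sequence.
i=0: S_0 = 9 + 12*0 = 9
i=1: S_1 = 9 + 12*1 = 21
i=2: S_2 = 9 + 12*2 = 33
i=3: S_3 = 9 + 12*3 = 45
i=4: S_4 = 9 + 12*4 = 57
The first 5 terms are: [9, 21, 33, 45, 57]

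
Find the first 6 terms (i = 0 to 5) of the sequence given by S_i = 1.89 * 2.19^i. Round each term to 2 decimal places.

This is a geometric sequence.
i=0: S_0 = 1.89 * 2.19^0 = 1.89
i=1: S_1 = 1.89 * 2.19^1 ≈ 4.14
i=2: S_2 = 1.89 * 2.19^2 ≈ 9.06
i=3: S_3 = 1.89 * 2.19^3 ≈ 19.85
i=4: S_4 = 1.89 * 2.19^4 ≈ 43.47
i=5: S_5 = 1.89 * 2.19^5 ≈ 95.21
The first 6 terms are: [1.89, 4.14, 9.06, 19.85, 43.47, 95.21]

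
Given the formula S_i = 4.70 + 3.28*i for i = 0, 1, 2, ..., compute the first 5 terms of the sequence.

This is an arithmetic sequence.
i=0: S_0 = 4.7 + 3.28*0 = 4.7
i=1: S_1 = 4.7 + 3.28*1 = 7.98
i=2: S_2 = 4.7 + 3.28*2 = 11.26
i=3: S_3 = 4.7 + 3.28*3 = 14.54
i=4: S_4 = 4.7 + 3.28*4 = 17.82
The first 5 terms are: [4.7, 7.98, 11.26, 14.54, 17.82]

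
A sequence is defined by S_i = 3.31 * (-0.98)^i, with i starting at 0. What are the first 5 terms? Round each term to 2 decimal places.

This is a geometric sequence.
i=0: S_0 = 3.31 * (-0.98)^0 = 3.31
i=1: S_1 = 3.31 * (-0.98)^1 ≈ -3.24
i=2: S_2 = 3.31 * (-0.98)^2 ≈ 3.18
i=3: S_3 = 3.31 * (-0.98)^3 ≈ -3.12
i=4: S_4 = 3.31 * (-0.98)^4 ≈ 3.05
The first 5 terms are: [3.31, -3.24, 3.18, -3.12, 3.05]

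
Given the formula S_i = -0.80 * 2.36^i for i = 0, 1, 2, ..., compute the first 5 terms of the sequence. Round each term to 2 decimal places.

This is a geometric sequence.
i=0: S_0 = -0.8 * 2.36^0 = -0.8
i=1: S_1 = -0.8 * 2.36^1 ≈ -1.89
i=2: S_2 = -0.8 * 2.36^2 ≈ -4.46
i=3: S_3 = -0.8 * 2.36^3 ≈ -10.52
i=4: S_4 = -0.8 * 2.36^4 ≈ -24.82
The first 5 terms are: [-0.8, -1.89, -4.46, -10.52, -24.82]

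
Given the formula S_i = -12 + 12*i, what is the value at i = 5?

S_5 = -12 + 12*5 = -12 + 60 = 48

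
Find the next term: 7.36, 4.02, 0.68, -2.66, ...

Differences: 4.02 - 7.36 = -3.34
This is an arithmetic sequence with common difference d = -3.34.
Next term = -2.66 + -3.34 = -6.0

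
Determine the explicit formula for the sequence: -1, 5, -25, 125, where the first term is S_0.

Check ratios: 5 / -1 = -5.0
Common ratio r = -5.
First term a = -1.
Formula: S_i = -1 * (-5)^i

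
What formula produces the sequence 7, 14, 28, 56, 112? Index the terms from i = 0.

Check ratios: 14 / 7 = 2.0
Common ratio r = 2.
First term a = 7.
Formula: S_i = 7 * 2^i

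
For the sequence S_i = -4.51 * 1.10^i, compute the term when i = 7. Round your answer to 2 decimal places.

S_7 = -4.51 * 1.1^7 ≈ -4.51 * 1.9487 ≈ -8.79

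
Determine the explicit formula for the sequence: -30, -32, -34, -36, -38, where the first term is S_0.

Check differences: -32 - -30 = -2
-34 - -32 = -2
Common difference d = -2.
First term a = -30.
Formula: S_i = -30 - 2*i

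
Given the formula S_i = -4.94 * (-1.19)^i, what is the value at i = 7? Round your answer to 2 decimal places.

S_7 = -4.94 * (-1.19)^7 ≈ -4.94 * -3.3793 ≈ 16.69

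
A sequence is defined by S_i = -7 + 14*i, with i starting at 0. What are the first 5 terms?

This is an arithmetic sequence.
i=0: S_0 = -7 + 14*0 = -7
i=1: S_1 = -7 + 14*1 = 7
i=2: S_2 = -7 + 14*2 = 21
i=3: S_3 = -7 + 14*3 = 35
i=4: S_4 = -7 + 14*4 = 49
The first 5 terms are: [-7, 7, 21, 35, 49]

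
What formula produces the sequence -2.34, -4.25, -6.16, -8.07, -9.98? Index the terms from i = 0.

Check differences: -4.25 - -2.34 = -1.91
-6.16 - -4.25 = -1.91
Common difference d = -1.91.
First term a = -2.34.
Formula: S_i = -2.34 - 1.91*i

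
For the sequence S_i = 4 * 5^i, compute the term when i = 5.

S_5 = 4 * 5^5 = 4 * 3125 = 12500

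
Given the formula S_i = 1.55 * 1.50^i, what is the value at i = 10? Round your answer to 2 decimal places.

S_10 = 1.55 * 1.5^10 ≈ 1.55 * 57.665 ≈ 89.38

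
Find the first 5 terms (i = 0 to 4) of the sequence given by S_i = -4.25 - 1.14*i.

This is an arithmetic sequence.
i=0: S_0 = -4.25 + -1.14*0 = -4.25
i=1: S_1 = -4.25 + -1.14*1 = -5.39
i=2: S_2 = -4.25 + -1.14*2 = -6.53
i=3: S_3 = -4.25 + -1.14*3 = -7.67
i=4: S_4 = -4.25 + -1.14*4 = -8.81
The first 5 terms are: [-4.25, -5.39, -6.53, -7.67, -8.81]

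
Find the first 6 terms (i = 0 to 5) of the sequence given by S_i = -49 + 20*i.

This is an arithmetic sequence.
i=0: S_0 = -49 + 20*0 = -49
i=1: S_1 = -49 + 20*1 = -29
i=2: S_2 = -49 + 20*2 = -9
i=3: S_3 = -49 + 20*3 = 11
i=4: S_4 = -49 + 20*4 = 31
i=5: S_5 = -49 + 20*5 = 51
The first 6 terms are: [-49, -29, -9, 11, 31, 51]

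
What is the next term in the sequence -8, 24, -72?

Ratios: 24 / -8 = -3.0
This is a geometric sequence with common ratio r = -3.
Next term = -72 * -3 = 216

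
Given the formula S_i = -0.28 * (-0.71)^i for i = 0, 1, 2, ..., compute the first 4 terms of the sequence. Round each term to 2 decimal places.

This is a geometric sequence.
i=0: S_0 = -0.28 * (-0.71)^0 = -0.28
i=1: S_1 = -0.28 * (-0.71)^1 ≈ 0.2
i=2: S_2 = -0.28 * (-0.71)^2 ≈ -0.14
i=3: S_3 = -0.28 * (-0.71)^3 ≈ 0.1
The first 4 terms are: [-0.28, 0.2, -0.14, 0.1]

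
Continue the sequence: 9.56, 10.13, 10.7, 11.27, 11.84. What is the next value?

Differences: 10.13 - 9.56 = 0.57
This is an arithmetic sequence with common difference d = 0.57.
Next term = 11.84 + 0.57 = 12.41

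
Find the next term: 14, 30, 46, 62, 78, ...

Differences: 30 - 14 = 16
This is an arithmetic sequence with common difference d = 16.
Next term = 78 + 16 = 94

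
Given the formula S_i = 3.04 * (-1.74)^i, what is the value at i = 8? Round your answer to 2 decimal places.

S_8 = 3.04 * (-1.74)^8 ≈ 3.04 * 84.0222 ≈ 255.43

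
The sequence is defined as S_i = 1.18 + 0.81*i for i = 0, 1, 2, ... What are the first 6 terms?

This is an arithmetic sequence.
i=0: S_0 = 1.18 + 0.81*0 = 1.18
i=1: S_1 = 1.18 + 0.81*1 = 1.99
i=2: S_2 = 1.18 + 0.81*2 = 2.8
i=3: S_3 = 1.18 + 0.81*3 = 3.61
i=4: S_4 = 1.18 + 0.81*4 = 4.42
i=5: S_5 = 1.18 + 0.81*5 = 5.23
The first 6 terms are: [1.18, 1.99, 2.8, 3.61, 4.42, 5.23]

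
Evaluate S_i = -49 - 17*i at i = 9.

S_9 = -49 + -17*9 = -49 + -153 = -202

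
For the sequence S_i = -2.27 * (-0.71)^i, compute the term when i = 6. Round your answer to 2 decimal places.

S_6 = -2.27 * (-0.71)^6 ≈ -2.27 * 0.1281 ≈ -0.29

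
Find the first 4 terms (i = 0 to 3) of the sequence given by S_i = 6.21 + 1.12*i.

This is an arithmetic sequence.
i=0: S_0 = 6.21 + 1.12*0 = 6.21
i=1: S_1 = 6.21 + 1.12*1 = 7.33
i=2: S_2 = 6.21 + 1.12*2 = 8.45
i=3: S_3 = 6.21 + 1.12*3 = 9.57
The first 4 terms are: [6.21, 7.33, 8.45, 9.57]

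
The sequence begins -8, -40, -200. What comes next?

Ratios: -40 / -8 = 5.0
This is a geometric sequence with common ratio r = 5.
Next term = -200 * 5 = -1000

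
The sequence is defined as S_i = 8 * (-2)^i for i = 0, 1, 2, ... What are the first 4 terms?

This is a geometric sequence.
i=0: S_0 = 8 * (-2)^0 = 8
i=1: S_1 = 8 * (-2)^1 = -16
i=2: S_2 = 8 * (-2)^2 = 32
i=3: S_3 = 8 * (-2)^3 = -64
The first 4 terms are: [8, -16, 32, -64]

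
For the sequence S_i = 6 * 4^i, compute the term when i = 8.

S_8 = 6 * 4^8 = 6 * 65536 = 393216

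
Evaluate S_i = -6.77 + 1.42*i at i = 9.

S_9 = -6.77 + 1.42*9 = -6.77 + 12.78 = 6.01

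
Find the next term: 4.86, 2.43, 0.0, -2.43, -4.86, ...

Differences: 2.43 - 4.86 = -2.43
This is an arithmetic sequence with common difference d = -2.43.
Next term = -4.86 + -2.43 = -7.29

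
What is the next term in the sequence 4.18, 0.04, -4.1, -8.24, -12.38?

Differences: 0.04 - 4.18 = -4.14
This is an arithmetic sequence with common difference d = -4.14.
Next term = -12.38 + -4.14 = -16.52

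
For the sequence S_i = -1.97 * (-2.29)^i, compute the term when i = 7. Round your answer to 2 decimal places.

S_7 = -1.97 * (-2.29)^7 ≈ -1.97 * -330.2542 ≈ 650.6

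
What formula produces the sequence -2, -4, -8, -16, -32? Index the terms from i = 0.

Check ratios: -4 / -2 = 2.0
Common ratio r = 2.
First term a = -2.
Formula: S_i = -2 * 2^i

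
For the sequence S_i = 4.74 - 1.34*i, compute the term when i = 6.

S_6 = 4.74 + -1.34*6 = 4.74 + -8.04 = -3.3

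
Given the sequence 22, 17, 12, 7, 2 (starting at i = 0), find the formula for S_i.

Check differences: 17 - 22 = -5
12 - 17 = -5
Common difference d = -5.
First term a = 22.
Formula: S_i = 22 - 5*i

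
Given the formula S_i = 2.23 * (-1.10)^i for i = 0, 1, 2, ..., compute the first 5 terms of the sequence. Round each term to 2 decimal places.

This is a geometric sequence.
i=0: S_0 = 2.23 * (-1.1)^0 = 2.23
i=1: S_1 = 2.23 * (-1.1)^1 ≈ -2.45
i=2: S_2 = 2.23 * (-1.1)^2 ≈ 2.7
i=3: S_3 = 2.23 * (-1.1)^3 ≈ -2.97
i=4: S_4 = 2.23 * (-1.1)^4 ≈ 3.26
The first 5 terms are: [2.23, -2.45, 2.7, -2.97, 3.26]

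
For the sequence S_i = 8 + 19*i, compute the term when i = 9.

S_9 = 8 + 19*9 = 8 + 171 = 179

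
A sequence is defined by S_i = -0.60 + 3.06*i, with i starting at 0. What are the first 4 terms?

This is an arithmetic sequence.
i=0: S_0 = -0.6 + 3.06*0 = -0.6
i=1: S_1 = -0.6 + 3.06*1 = 2.46
i=2: S_2 = -0.6 + 3.06*2 = 5.52
i=3: S_3 = -0.6 + 3.06*3 = 8.58
The first 4 terms are: [-0.6, 2.46, 5.52, 8.58]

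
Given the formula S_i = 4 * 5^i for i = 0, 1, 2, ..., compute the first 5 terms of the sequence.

This is a geometric sequence.
i=0: S_0 = 4 * 5^0 = 4
i=1: S_1 = 4 * 5^1 = 20
i=2: S_2 = 4 * 5^2 = 100
i=3: S_3 = 4 * 5^3 = 500
i=4: S_4 = 4 * 5^4 = 2500
The first 5 terms are: [4, 20, 100, 500, 2500]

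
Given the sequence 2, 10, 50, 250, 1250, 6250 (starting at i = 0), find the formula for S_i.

Check ratios: 10 / 2 = 5.0
Common ratio r = 5.
First term a = 2.
Formula: S_i = 2 * 5^i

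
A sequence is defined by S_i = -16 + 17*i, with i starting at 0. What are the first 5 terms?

This is an arithmetic sequence.
i=0: S_0 = -16 + 17*0 = -16
i=1: S_1 = -16 + 17*1 = 1
i=2: S_2 = -16 + 17*2 = 18
i=3: S_3 = -16 + 17*3 = 35
i=4: S_4 = -16 + 17*4 = 52
The first 5 terms are: [-16, 1, 18, 35, 52]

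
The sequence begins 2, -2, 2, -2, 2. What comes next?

Ratios: -2 / 2 = -1.0
This is a geometric sequence with common ratio r = -1.
Next term = 2 * -1 = -2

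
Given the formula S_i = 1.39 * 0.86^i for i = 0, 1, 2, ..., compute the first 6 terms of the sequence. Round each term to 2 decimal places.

This is a geometric sequence.
i=0: S_0 = 1.39 * 0.86^0 = 1.39
i=1: S_1 = 1.39 * 0.86^1 ≈ 1.2
i=2: S_2 = 1.39 * 0.86^2 ≈ 1.03
i=3: S_3 = 1.39 * 0.86^3 ≈ 0.88
i=4: S_4 = 1.39 * 0.86^4 ≈ 0.76
i=5: S_5 = 1.39 * 0.86^5 ≈ 0.65
The first 6 terms are: [1.39, 1.2, 1.03, 0.88, 0.76, 0.65]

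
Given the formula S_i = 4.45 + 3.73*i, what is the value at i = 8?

S_8 = 4.45 + 3.73*8 = 4.45 + 29.84 = 34.29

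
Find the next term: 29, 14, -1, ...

Differences: 14 - 29 = -15
This is an arithmetic sequence with common difference d = -15.
Next term = -1 + -15 = -16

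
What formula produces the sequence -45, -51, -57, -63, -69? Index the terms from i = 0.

Check differences: -51 - -45 = -6
-57 - -51 = -6
Common difference d = -6.
First term a = -45.
Formula: S_i = -45 - 6*i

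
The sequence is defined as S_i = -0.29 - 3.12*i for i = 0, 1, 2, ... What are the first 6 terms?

This is an arithmetic sequence.
i=0: S_0 = -0.29 + -3.12*0 = -0.29
i=1: S_1 = -0.29 + -3.12*1 = -3.41
i=2: S_2 = -0.29 + -3.12*2 = -6.53
i=3: S_3 = -0.29 + -3.12*3 = -9.65
i=4: S_4 = -0.29 + -3.12*4 = -12.77
i=5: S_5 = -0.29 + -3.12*5 = -15.89
The first 6 terms are: [-0.29, -3.41, -6.53, -9.65, -12.77, -15.89]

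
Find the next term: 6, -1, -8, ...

Differences: -1 - 6 = -7
This is an arithmetic sequence with common difference d = -7.
Next term = -8 + -7 = -15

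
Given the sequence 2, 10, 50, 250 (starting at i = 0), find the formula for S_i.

Check ratios: 10 / 2 = 5.0
Common ratio r = 5.
First term a = 2.
Formula: S_i = 2 * 5^i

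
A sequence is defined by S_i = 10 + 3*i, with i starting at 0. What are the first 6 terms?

This is an arithmetic sequence.
i=0: S_0 = 10 + 3*0 = 10
i=1: S_1 = 10 + 3*1 = 13
i=2: S_2 = 10 + 3*2 = 16
i=3: S_3 = 10 + 3*3 = 19
i=4: S_4 = 10 + 3*4 = 22
i=5: S_5 = 10 + 3*5 = 25
The first 6 terms are: [10, 13, 16, 19, 22, 25]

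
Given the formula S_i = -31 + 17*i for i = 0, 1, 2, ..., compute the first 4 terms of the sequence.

This is an arithmetic sequence.
i=0: S_0 = -31 + 17*0 = -31
i=1: S_1 = -31 + 17*1 = -14
i=2: S_2 = -31 + 17*2 = 3
i=3: S_3 = -31 + 17*3 = 20
The first 4 terms are: [-31, -14, 3, 20]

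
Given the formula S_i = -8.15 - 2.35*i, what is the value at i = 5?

S_5 = -8.15 + -2.35*5 = -8.15 + -11.75 = -19.9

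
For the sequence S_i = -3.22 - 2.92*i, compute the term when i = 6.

S_6 = -3.22 + -2.92*6 = -3.22 + -17.52 = -20.74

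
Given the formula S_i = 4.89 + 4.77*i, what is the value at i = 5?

S_5 = 4.89 + 4.77*5 = 4.89 + 23.85 = 28.74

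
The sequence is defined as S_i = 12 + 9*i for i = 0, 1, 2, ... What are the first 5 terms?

This is an arithmetic sequence.
i=0: S_0 = 12 + 9*0 = 12
i=1: S_1 = 12 + 9*1 = 21
i=2: S_2 = 12 + 9*2 = 30
i=3: S_3 = 12 + 9*3 = 39
i=4: S_4 = 12 + 9*4 = 48
The first 5 terms are: [12, 21, 30, 39, 48]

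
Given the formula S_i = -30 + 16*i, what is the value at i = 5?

S_5 = -30 + 16*5 = -30 + 80 = 50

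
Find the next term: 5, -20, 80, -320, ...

Ratios: -20 / 5 = -4.0
This is a geometric sequence with common ratio r = -4.
Next term = -320 * -4 = 1280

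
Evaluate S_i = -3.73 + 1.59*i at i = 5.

S_5 = -3.73 + 1.59*5 = -3.73 + 7.95 = 4.22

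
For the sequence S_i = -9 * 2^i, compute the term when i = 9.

S_9 = -9 * 2^9 = -9 * 512 = -4608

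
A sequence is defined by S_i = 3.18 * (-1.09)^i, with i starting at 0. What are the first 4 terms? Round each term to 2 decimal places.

This is a geometric sequence.
i=0: S_0 = 3.18 * (-1.09)^0 = 3.18
i=1: S_1 = 3.18 * (-1.09)^1 ≈ -3.47
i=2: S_2 = 3.18 * (-1.09)^2 ≈ 3.78
i=3: S_3 = 3.18 * (-1.09)^3 ≈ -4.12
The first 4 terms are: [3.18, -3.47, 3.78, -4.12]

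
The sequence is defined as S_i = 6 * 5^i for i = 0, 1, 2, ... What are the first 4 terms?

This is a geometric sequence.
i=0: S_0 = 6 * 5^0 = 6
i=1: S_1 = 6 * 5^1 = 30
i=2: S_2 = 6 * 5^2 = 150
i=3: S_3 = 6 * 5^3 = 750
The first 4 terms are: [6, 30, 150, 750]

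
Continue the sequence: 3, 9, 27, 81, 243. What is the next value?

Ratios: 9 / 3 = 3.0
This is a geometric sequence with common ratio r = 3.
Next term = 243 * 3 = 729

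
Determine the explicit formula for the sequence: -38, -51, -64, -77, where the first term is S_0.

Check differences: -51 - -38 = -13
-64 - -51 = -13
Common difference d = -13.
First term a = -38.
Formula: S_i = -38 - 13*i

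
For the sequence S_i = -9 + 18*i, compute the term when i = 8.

S_8 = -9 + 18*8 = -9 + 144 = 135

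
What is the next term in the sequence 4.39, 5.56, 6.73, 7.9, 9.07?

Differences: 5.56 - 4.39 = 1.17
This is an arithmetic sequence with common difference d = 1.17.
Next term = 9.07 + 1.17 = 10.24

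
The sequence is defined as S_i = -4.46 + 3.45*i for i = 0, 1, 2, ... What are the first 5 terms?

This is an arithmetic sequence.
i=0: S_0 = -4.46 + 3.45*0 = -4.46
i=1: S_1 = -4.46 + 3.45*1 = -1.01
i=2: S_2 = -4.46 + 3.45*2 = 2.44
i=3: S_3 = -4.46 + 3.45*3 = 5.89
i=4: S_4 = -4.46 + 3.45*4 = 9.34
The first 5 terms are: [-4.46, -1.01, 2.44, 5.89, 9.34]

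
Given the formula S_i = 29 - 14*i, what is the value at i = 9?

S_9 = 29 + -14*9 = 29 + -126 = -97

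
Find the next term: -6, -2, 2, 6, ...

Differences: -2 - -6 = 4
This is an arithmetic sequence with common difference d = 4.
Next term = 6 + 4 = 10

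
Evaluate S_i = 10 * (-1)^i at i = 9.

S_9 = 10 * (-1)^9 = 10 * -1 = -10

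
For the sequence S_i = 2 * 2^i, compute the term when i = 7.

S_7 = 2 * 2^7 = 2 * 128 = 256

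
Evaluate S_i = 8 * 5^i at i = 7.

S_7 = 8 * 5^7 = 8 * 78125 = 625000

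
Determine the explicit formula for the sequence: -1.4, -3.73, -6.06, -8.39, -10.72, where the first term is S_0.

Check differences: -3.73 - -1.4 = -2.33
-6.06 - -3.73 = -2.33
Common difference d = -2.33.
First term a = -1.4.
Formula: S_i = -1.40 - 2.33*i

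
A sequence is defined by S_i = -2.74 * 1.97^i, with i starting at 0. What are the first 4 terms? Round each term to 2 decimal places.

This is a geometric sequence.
i=0: S_0 = -2.74 * 1.97^0 = -2.74
i=1: S_1 = -2.74 * 1.97^1 ≈ -5.4
i=2: S_2 = -2.74 * 1.97^2 ≈ -10.63
i=3: S_3 = -2.74 * 1.97^3 ≈ -20.95
The first 4 terms are: [-2.74, -5.4, -10.63, -20.95]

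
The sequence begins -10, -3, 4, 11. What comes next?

Differences: -3 - -10 = 7
This is an arithmetic sequence with common difference d = 7.
Next term = 11 + 7 = 18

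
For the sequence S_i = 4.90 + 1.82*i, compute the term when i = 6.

S_6 = 4.9 + 1.82*6 = 4.9 + 10.92 = 15.82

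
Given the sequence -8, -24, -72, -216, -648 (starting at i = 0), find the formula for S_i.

Check ratios: -24 / -8 = 3.0
Common ratio r = 3.
First term a = -8.
Formula: S_i = -8 * 3^i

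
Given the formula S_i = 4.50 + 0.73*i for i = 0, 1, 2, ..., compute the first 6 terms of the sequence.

This is an arithmetic sequence.
i=0: S_0 = 4.5 + 0.73*0 = 4.5
i=1: S_1 = 4.5 + 0.73*1 = 5.23
i=2: S_2 = 4.5 + 0.73*2 = 5.96
i=3: S_3 = 4.5 + 0.73*3 = 6.69
i=4: S_4 = 4.5 + 0.73*4 = 7.42
i=5: S_5 = 4.5 + 0.73*5 = 8.15
The first 6 terms are: [4.5, 5.23, 5.96, 6.69, 7.42, 8.15]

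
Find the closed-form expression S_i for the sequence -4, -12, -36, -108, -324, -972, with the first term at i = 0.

Check ratios: -12 / -4 = 3.0
Common ratio r = 3.
First term a = -4.
Formula: S_i = -4 * 3^i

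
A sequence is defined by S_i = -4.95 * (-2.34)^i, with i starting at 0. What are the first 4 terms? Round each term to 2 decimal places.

This is a geometric sequence.
i=0: S_0 = -4.95 * (-2.34)^0 = -4.95
i=1: S_1 = -4.95 * (-2.34)^1 ≈ 11.58
i=2: S_2 = -4.95 * (-2.34)^2 ≈ -27.1
i=3: S_3 = -4.95 * (-2.34)^3 ≈ 63.42
The first 4 terms are: [-4.95, 11.58, -27.1, 63.42]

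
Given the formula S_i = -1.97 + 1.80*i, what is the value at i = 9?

S_9 = -1.97 + 1.8*9 = -1.97 + 16.2 = 14.23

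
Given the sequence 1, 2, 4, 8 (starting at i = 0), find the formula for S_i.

Check ratios: 2 / 1 = 2.0
Common ratio r = 2.
First term a = 1.
Formula: S_i = 1 * 2^i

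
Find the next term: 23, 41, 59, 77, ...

Differences: 41 - 23 = 18
This is an arithmetic sequence with common difference d = 18.
Next term = 77 + 18 = 95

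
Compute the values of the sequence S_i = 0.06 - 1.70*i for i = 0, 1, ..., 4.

This is an arithmetic sequence.
i=0: S_0 = 0.06 + -1.7*0 = 0.06
i=1: S_1 = 0.06 + -1.7*1 = -1.64
i=2: S_2 = 0.06 + -1.7*2 = -3.34
i=3: S_3 = 0.06 + -1.7*3 = -5.04
i=4: S_4 = 0.06 + -1.7*4 = -6.74
The first 5 terms are: [0.06, -1.64, -3.34, -5.04, -6.74]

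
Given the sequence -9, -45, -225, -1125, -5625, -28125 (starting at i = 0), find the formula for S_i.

Check ratios: -45 / -9 = 5.0
Common ratio r = 5.
First term a = -9.
Formula: S_i = -9 * 5^i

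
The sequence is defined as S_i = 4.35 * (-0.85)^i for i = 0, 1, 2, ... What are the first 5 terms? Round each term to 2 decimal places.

This is a geometric sequence.
i=0: S_0 = 4.35 * (-0.85)^0 = 4.35
i=1: S_1 = 4.35 * (-0.85)^1 ≈ -3.7
i=2: S_2 = 4.35 * (-0.85)^2 ≈ 3.14
i=3: S_3 = 4.35 * (-0.85)^3 ≈ -2.67
i=4: S_4 = 4.35 * (-0.85)^4 ≈ 2.27
The first 5 terms are: [4.35, -3.7, 3.14, -2.67, 2.27]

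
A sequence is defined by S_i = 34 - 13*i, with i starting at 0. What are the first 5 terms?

This is an arithmetic sequence.
i=0: S_0 = 34 + -13*0 = 34
i=1: S_1 = 34 + -13*1 = 21
i=2: S_2 = 34 + -13*2 = 8
i=3: S_3 = 34 + -13*3 = -5
i=4: S_4 = 34 + -13*4 = -18
The first 5 terms are: [34, 21, 8, -5, -18]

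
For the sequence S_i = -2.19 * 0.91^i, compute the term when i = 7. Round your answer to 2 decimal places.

S_7 = -2.19 * 0.91^7 ≈ -2.19 * 0.5168 ≈ -1.13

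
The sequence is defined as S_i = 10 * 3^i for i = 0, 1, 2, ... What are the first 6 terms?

This is a geometric sequence.
i=0: S_0 = 10 * 3^0 = 10
i=1: S_1 = 10 * 3^1 = 30
i=2: S_2 = 10 * 3^2 = 90
i=3: S_3 = 10 * 3^3 = 270
i=4: S_4 = 10 * 3^4 = 810
i=5: S_5 = 10 * 3^5 = 2430
The first 6 terms are: [10, 30, 90, 270, 810, 2430]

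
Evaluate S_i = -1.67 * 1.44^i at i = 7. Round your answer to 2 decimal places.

S_7 = -1.67 * 1.44^7 ≈ -1.67 * 12.8392 ≈ -21.44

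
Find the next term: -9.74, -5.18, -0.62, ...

Differences: -5.18 - -9.74 = 4.56
This is an arithmetic sequence with common difference d = 4.56.
Next term = -0.62 + 4.56 = 3.94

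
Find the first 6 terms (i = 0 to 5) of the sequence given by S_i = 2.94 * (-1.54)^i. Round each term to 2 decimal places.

This is a geometric sequence.
i=0: S_0 = 2.94 * (-1.54)^0 = 2.94
i=1: S_1 = 2.94 * (-1.54)^1 ≈ -4.53
i=2: S_2 = 2.94 * (-1.54)^2 ≈ 6.97
i=3: S_3 = 2.94 * (-1.54)^3 ≈ -10.74
i=4: S_4 = 2.94 * (-1.54)^4 ≈ 16.54
i=5: S_5 = 2.94 * (-1.54)^5 ≈ -25.47
The first 6 terms are: [2.94, -4.53, 6.97, -10.74, 16.54, -25.47]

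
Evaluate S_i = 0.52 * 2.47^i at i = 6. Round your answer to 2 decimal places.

S_6 = 0.52 * 2.47^6 ≈ 0.52 * 227.0815 ≈ 118.08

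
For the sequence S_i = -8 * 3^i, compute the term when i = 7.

S_7 = -8 * 3^7 = -8 * 2187 = -17496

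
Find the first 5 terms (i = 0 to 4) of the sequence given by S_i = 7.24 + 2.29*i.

This is an arithmetic sequence.
i=0: S_0 = 7.24 + 2.29*0 = 7.24
i=1: S_1 = 7.24 + 2.29*1 = 9.53
i=2: S_2 = 7.24 + 2.29*2 = 11.82
i=3: S_3 = 7.24 + 2.29*3 = 14.11
i=4: S_4 = 7.24 + 2.29*4 = 16.4
The first 5 terms are: [7.24, 9.53, 11.82, 14.11, 16.4]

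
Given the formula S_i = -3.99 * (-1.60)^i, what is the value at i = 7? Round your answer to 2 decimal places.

S_7 = -3.99 * (-1.6)^7 ≈ -3.99 * -26.8435 ≈ 107.11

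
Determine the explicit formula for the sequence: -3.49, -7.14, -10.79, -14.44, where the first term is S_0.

Check differences: -7.14 - -3.49 = -3.65
-10.79 - -7.14 = -3.65
Common difference d = -3.65.
First term a = -3.49.
Formula: S_i = -3.49 - 3.65*i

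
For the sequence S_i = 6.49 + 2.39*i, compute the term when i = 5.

S_5 = 6.49 + 2.39*5 = 6.49 + 11.95 = 18.44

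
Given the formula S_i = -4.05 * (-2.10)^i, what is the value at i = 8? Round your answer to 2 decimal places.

S_8 = -4.05 * (-2.1)^8 ≈ -4.05 * 378.2286 ≈ -1531.83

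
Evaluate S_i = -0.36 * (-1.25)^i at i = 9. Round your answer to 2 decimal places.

S_9 = -0.36 * (-1.25)^9 ≈ -0.36 * -7.4506 ≈ 2.68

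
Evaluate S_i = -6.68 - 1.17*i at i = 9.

S_9 = -6.68 + -1.17*9 = -6.68 + -10.53 = -17.21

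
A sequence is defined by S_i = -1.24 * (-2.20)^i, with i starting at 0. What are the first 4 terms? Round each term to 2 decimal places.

This is a geometric sequence.
i=0: S_0 = -1.24 * (-2.2)^0 = -1.24
i=1: S_1 = -1.24 * (-2.2)^1 ≈ 2.73
i=2: S_2 = -1.24 * (-2.2)^2 ≈ -6.0
i=3: S_3 = -1.24 * (-2.2)^3 ≈ 13.2
The first 4 terms are: [-1.24, 2.73, -6.0, 13.2]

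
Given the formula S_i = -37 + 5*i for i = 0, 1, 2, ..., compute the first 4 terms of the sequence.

This is an arithmetic sequence.
i=0: S_0 = -37 + 5*0 = -37
i=1: S_1 = -37 + 5*1 = -32
i=2: S_2 = -37 + 5*2 = -27
i=3: S_3 = -37 + 5*3 = -22
The first 4 terms are: [-37, -32, -27, -22]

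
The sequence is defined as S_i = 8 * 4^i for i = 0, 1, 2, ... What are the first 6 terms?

This is a geometric sequence.
i=0: S_0 = 8 * 4^0 = 8
i=1: S_1 = 8 * 4^1 = 32
i=2: S_2 = 8 * 4^2 = 128
i=3: S_3 = 8 * 4^3 = 512
i=4: S_4 = 8 * 4^4 = 2048
i=5: S_5 = 8 * 4^5 = 8192
The first 6 terms are: [8, 32, 128, 512, 2048, 8192]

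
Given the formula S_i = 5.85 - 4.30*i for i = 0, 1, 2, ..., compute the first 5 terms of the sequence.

This is an arithmetic sequence.
i=0: S_0 = 5.85 + -4.3*0 = 5.85
i=1: S_1 = 5.85 + -4.3*1 = 1.55
i=2: S_2 = 5.85 + -4.3*2 = -2.75
i=3: S_3 = 5.85 + -4.3*3 = -7.05
i=4: S_4 = 5.85 + -4.3*4 = -11.35
The first 5 terms are: [5.85, 1.55, -2.75, -7.05, -11.35]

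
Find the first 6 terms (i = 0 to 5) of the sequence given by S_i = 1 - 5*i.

This is an arithmetic sequence.
i=0: S_0 = 1 + -5*0 = 1
i=1: S_1 = 1 + -5*1 = -4
i=2: S_2 = 1 + -5*2 = -9
i=3: S_3 = 1 + -5*3 = -14
i=4: S_4 = 1 + -5*4 = -19
i=5: S_5 = 1 + -5*5 = -24
The first 6 terms are: [1, -4, -9, -14, -19, -24]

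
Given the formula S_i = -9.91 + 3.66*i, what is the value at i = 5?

S_5 = -9.91 + 3.66*5 = -9.91 + 18.3 = 8.39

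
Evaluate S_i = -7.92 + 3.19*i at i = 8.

S_8 = -7.92 + 3.19*8 = -7.92 + 25.52 = 17.6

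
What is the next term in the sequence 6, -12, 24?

Ratios: -12 / 6 = -2.0
This is a geometric sequence with common ratio r = -2.
Next term = 24 * -2 = -48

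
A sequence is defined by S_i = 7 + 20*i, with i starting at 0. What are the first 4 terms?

This is an arithmetic sequence.
i=0: S_0 = 7 + 20*0 = 7
i=1: S_1 = 7 + 20*1 = 27
i=2: S_2 = 7 + 20*2 = 47
i=3: S_3 = 7 + 20*3 = 67
The first 4 terms are: [7, 27, 47, 67]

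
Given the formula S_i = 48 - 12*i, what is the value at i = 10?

S_10 = 48 + -12*10 = 48 + -120 = -72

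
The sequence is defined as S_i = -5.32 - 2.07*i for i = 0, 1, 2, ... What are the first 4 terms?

This is an arithmetic sequence.
i=0: S_0 = -5.32 + -2.07*0 = -5.32
i=1: S_1 = -5.32 + -2.07*1 = -7.39
i=2: S_2 = -5.32 + -2.07*2 = -9.46
i=3: S_3 = -5.32 + -2.07*3 = -11.53
The first 4 terms are: [-5.32, -7.39, -9.46, -11.53]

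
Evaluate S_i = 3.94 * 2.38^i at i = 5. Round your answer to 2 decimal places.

S_5 = 3.94 * 2.38^5 ≈ 3.94 * 76.3633 ≈ 300.87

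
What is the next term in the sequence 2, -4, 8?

Ratios: -4 / 2 = -2.0
This is a geometric sequence with common ratio r = -2.
Next term = 8 * -2 = -16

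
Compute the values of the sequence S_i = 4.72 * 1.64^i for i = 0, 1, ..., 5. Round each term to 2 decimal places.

This is a geometric sequence.
i=0: S_0 = 4.72 * 1.64^0 = 4.72
i=1: S_1 = 4.72 * 1.64^1 ≈ 7.74
i=2: S_2 = 4.72 * 1.64^2 ≈ 12.69
i=3: S_3 = 4.72 * 1.64^3 ≈ 20.82
i=4: S_4 = 4.72 * 1.64^4 ≈ 34.14
i=5: S_5 = 4.72 * 1.64^5 ≈ 56.0
The first 6 terms are: [4.72, 7.74, 12.69, 20.82, 34.14, 56.0]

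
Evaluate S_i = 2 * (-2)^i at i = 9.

S_9 = 2 * (-2)^9 = 2 * -512 = -1024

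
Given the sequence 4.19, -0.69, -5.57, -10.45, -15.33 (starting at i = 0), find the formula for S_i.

Check differences: -0.69 - 4.19 = -4.88
-5.57 - -0.69 = -4.88
Common difference d = -4.88.
First term a = 4.19.
Formula: S_i = 4.19 - 4.88*i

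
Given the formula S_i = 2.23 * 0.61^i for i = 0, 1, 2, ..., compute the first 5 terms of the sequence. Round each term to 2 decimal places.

This is a geometric sequence.
i=0: S_0 = 2.23 * 0.61^0 = 2.23
i=1: S_1 = 2.23 * 0.61^1 ≈ 1.36
i=2: S_2 = 2.23 * 0.61^2 ≈ 0.83
i=3: S_3 = 2.23 * 0.61^3 ≈ 0.51
i=4: S_4 = 2.23 * 0.61^4 ≈ 0.31
The first 5 terms are: [2.23, 1.36, 0.83, 0.51, 0.31]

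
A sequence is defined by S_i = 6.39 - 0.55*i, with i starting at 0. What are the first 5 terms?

This is an arithmetic sequence.
i=0: S_0 = 6.39 + -0.55*0 = 6.39
i=1: S_1 = 6.39 + -0.55*1 = 5.84
i=2: S_2 = 6.39 + -0.55*2 = 5.29
i=3: S_3 = 6.39 + -0.55*3 = 4.74
i=4: S_4 = 6.39 + -0.55*4 = 4.19
The first 5 terms are: [6.39, 5.84, 5.29, 4.74, 4.19]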